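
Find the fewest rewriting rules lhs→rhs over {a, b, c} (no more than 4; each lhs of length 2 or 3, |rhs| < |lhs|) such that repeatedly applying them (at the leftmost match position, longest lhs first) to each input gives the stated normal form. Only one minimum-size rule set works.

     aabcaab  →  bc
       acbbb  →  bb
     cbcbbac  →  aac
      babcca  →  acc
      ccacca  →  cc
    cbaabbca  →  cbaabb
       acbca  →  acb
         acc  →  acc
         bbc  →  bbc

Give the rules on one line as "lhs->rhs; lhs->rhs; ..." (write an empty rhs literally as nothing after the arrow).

  | aabcaab => aabab => aaac => bc
  | acbbb => aaab => bb
  | cbcbbac => cbaaac => cbbc => aac
  | babcca => accca => acc

aaa->b; bab->ac; ca->; cbb->aa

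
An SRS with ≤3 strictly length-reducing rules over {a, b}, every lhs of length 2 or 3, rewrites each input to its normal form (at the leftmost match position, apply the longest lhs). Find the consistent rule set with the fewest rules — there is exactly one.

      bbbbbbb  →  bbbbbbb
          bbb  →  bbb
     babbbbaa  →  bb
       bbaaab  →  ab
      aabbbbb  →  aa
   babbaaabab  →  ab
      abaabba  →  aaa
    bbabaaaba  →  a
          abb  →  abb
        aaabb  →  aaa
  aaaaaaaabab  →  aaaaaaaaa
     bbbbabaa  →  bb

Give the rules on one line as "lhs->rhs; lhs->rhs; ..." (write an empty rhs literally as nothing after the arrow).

aab->aa; ba->

  | bbbbbbb
  | bbb
  | babbbbaa => bbbbaa => bbba => bb
  | bbaaab => baab => ab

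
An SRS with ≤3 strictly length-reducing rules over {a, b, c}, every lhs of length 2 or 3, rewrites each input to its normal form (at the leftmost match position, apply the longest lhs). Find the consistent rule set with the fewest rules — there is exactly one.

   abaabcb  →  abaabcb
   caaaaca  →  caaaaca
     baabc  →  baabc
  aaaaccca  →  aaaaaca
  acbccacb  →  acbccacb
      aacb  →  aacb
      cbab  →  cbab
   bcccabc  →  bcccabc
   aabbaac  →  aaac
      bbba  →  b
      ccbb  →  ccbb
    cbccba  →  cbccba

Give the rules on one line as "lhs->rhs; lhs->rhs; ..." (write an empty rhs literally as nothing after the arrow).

  | abaabcb
  | caaaaca
  | baabc
  | aaaaccca => aaaaaca

acc->aa; bba->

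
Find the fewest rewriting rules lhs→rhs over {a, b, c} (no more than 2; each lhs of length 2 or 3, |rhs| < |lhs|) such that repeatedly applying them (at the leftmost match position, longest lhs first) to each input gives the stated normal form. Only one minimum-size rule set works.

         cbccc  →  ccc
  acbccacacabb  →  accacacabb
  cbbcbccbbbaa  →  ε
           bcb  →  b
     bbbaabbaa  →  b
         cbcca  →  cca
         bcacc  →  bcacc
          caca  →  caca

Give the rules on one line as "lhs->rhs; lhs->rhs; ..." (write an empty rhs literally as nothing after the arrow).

  | cbccc => ccc
  | acbccacacabb => accacacabb
  | cbbcbccbbbaa => bcbccbbbaa => bccbbbaa => bcbbaa => bbaa => ba => ε
  | bcb => b

ba->; cb->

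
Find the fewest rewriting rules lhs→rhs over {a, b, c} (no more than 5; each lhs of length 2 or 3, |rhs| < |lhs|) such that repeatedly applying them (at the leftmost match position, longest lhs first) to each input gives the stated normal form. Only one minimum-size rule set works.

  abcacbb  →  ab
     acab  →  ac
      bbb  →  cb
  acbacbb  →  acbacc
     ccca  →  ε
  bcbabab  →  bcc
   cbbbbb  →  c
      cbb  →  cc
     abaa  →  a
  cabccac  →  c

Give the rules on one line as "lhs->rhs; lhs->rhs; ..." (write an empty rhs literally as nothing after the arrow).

  | abcacbb => abbcbb => accbb => ab
  | acab => abb => ac
  | bbb => cb
  | acbacbb => acbacc

aba->; bb->c; ca->b; ccb->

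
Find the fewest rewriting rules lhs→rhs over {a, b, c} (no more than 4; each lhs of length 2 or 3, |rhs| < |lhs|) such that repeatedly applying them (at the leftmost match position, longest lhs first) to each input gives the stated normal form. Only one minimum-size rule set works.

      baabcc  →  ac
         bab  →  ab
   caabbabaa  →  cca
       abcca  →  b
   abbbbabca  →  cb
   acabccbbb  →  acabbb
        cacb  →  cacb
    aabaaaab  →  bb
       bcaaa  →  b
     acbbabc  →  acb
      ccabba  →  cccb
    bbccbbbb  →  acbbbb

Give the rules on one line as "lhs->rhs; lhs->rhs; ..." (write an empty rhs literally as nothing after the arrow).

aa->b; aba->cb; ba->a; bc->a

  | baabcc => aabcc => bbcc => bac => ac
  | bab => ab
  | caabbabaa => cbbbabaa => cbbabaa => cbabaa => cabaa => ccba => cca
  | abcca => aaca => bca => aa => b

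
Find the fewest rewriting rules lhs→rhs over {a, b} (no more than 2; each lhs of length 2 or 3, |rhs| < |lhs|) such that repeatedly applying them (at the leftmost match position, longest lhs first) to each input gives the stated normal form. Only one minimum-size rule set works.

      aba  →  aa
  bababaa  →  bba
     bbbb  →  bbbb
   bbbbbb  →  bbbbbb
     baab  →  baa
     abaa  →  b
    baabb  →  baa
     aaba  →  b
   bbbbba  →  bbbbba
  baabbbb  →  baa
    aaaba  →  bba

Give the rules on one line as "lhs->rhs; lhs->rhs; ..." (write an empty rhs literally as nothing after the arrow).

aaa->b; ab->a

  | aba => aa
  | bababaa => baabaa => baaaa => bba
  | bbbb
  | bbbbbb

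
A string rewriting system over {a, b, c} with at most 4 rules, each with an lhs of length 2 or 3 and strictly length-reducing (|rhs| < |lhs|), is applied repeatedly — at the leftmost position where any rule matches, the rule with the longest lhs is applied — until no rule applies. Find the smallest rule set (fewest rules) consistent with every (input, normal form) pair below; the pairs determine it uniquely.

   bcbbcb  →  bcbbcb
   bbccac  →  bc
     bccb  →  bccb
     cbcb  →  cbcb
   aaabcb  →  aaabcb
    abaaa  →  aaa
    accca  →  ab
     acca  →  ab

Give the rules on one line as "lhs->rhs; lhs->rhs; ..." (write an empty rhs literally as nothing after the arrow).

  | bcbbcb
  | bbccac => bbcac => bbac => bc
  | bccb
  | cbcb

aca->ab; ba->; ca->a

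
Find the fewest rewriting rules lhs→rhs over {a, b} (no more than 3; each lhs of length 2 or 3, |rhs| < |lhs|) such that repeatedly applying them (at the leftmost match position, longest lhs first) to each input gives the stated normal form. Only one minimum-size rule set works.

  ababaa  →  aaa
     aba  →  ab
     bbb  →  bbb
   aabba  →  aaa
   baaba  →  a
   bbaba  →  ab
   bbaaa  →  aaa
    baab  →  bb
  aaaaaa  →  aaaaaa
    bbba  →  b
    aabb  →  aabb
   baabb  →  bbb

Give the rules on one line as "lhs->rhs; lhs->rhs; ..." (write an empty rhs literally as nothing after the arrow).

  | ababaa => abbaa => aaa
  | aba => ab
  | bbb
  | aabba => aaa

ba->b; bba->a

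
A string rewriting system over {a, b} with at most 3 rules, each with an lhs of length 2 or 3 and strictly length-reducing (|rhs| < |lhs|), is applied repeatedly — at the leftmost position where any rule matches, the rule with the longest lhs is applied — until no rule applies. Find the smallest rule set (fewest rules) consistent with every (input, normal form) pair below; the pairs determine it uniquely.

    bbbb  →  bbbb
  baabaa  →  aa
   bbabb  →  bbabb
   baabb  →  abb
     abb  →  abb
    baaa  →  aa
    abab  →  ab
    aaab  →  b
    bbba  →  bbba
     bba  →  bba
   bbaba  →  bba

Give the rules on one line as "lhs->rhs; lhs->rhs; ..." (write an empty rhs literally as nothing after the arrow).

aaa->; aba->a; baa->a

  | bbbb
  | baabaa => abaa => aa
  | bbabb
  | baabb => abb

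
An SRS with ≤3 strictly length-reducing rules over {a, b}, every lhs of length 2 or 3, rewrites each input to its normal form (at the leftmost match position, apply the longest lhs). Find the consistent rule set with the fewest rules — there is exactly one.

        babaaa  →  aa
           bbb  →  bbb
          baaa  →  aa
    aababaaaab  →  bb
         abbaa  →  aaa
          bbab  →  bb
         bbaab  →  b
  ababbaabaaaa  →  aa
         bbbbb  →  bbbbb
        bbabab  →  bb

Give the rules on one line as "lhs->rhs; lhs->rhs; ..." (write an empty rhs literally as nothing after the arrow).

  | babaaa => baaa => aa
  | bbb
  | baaa => aa
  | aababaaaab => bbabaaaab => bbaaaab => baaab => aab => bb

aab->bb; ab->a; ba->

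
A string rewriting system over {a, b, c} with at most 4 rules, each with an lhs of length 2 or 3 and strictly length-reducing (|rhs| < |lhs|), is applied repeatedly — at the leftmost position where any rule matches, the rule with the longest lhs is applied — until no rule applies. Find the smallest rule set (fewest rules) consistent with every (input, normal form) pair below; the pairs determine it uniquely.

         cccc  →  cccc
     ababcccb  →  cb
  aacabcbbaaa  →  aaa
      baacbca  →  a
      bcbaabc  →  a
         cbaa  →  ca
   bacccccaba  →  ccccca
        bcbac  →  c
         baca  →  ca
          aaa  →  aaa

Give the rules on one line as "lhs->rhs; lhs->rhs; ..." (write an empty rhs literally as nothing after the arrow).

  | cccc
  | ababcccb => abcccb => accb => cb
  | aacabcbbaaa => aabcbbaaa => aabbaaa => aabaa => aaa
  | baacbca => acbca => bca => a

ac->; ba->; bc->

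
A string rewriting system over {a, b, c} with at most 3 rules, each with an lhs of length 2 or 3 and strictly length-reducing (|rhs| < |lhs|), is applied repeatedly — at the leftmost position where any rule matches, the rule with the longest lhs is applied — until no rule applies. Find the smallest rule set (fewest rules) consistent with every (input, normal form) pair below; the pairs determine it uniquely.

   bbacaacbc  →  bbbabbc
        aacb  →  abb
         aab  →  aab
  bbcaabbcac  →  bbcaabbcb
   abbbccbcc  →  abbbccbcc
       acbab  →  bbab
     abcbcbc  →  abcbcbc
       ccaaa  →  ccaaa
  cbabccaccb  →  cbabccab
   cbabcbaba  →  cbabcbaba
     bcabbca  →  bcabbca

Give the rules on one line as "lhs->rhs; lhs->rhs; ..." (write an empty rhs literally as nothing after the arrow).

ac->b; acc->a

  | bbacaacbc => bbbaacbc => bbbabbc
  | aacb => abb
  | aab
  | bbcaabbcac => bbcaabbcb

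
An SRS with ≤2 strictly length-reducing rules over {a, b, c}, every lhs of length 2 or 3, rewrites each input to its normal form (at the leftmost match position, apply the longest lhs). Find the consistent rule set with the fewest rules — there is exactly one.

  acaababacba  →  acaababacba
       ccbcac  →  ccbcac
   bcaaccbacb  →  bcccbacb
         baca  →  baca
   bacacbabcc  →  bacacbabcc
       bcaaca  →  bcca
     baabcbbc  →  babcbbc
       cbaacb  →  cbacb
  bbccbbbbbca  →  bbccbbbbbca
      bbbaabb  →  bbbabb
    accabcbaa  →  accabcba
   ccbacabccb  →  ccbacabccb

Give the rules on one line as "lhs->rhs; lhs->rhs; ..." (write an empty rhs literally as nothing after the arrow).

  | acaababacba
  | ccbcac
  | bcaaccbacb => bcccbacb
  | baca

aac->c; baa->ba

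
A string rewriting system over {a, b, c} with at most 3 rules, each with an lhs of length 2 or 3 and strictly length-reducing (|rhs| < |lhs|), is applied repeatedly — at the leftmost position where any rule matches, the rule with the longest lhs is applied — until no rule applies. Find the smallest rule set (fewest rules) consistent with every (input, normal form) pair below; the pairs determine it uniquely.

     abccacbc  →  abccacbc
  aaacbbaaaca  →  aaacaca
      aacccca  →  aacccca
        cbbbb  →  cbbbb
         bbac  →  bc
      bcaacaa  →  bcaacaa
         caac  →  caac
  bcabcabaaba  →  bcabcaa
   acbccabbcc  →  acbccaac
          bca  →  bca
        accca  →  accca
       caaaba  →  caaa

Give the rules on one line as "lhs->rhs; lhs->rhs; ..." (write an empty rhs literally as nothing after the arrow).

ba->; bbc->a

  | abccacbc
  | aaacbbaaaca => aaacbaaca => aaacaca
  | aacccca
  | cbbbb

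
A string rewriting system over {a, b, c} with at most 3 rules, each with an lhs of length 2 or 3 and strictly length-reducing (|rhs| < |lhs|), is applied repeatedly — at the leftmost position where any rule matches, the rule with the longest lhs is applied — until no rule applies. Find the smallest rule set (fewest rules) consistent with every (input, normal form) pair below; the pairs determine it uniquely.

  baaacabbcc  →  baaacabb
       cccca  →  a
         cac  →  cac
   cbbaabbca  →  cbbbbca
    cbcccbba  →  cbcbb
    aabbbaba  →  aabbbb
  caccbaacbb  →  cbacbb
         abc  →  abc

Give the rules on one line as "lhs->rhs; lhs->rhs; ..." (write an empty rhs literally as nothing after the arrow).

  | baaacabbcc => baaacabb
  | cccca => cca => a
  | cac
  | cbbaabbca => cbbabbca => cbbbbca

aba->b; bba->bb; cc->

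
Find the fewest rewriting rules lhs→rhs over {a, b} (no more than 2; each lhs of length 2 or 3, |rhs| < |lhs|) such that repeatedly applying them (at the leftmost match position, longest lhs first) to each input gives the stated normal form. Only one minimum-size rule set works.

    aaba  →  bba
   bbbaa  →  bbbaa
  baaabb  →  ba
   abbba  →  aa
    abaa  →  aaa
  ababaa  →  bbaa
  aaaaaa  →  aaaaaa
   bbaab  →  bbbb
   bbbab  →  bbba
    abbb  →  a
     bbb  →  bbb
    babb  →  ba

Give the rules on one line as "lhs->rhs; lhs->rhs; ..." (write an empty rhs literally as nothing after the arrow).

aab->bb; ab->a

  | aaba => bba
  | bbbaa
  | baaabb => babbb => babb => bab => ba
  | abbba => abba => aba => aa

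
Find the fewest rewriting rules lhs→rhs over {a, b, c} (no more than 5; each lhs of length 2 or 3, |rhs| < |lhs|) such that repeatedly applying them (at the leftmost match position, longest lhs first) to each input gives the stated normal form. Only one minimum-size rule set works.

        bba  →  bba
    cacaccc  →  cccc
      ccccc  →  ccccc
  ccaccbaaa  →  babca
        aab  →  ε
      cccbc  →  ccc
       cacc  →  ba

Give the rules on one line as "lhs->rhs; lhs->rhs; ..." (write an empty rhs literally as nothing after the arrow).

aa->c; acc->ba; cac->ac; cb->

  | bba
  | cacaccc => acaccc => aaccc => cccc
  | ccccc
  | ccaccbaaa => caccbaaa => accbaaa => babaaa => babca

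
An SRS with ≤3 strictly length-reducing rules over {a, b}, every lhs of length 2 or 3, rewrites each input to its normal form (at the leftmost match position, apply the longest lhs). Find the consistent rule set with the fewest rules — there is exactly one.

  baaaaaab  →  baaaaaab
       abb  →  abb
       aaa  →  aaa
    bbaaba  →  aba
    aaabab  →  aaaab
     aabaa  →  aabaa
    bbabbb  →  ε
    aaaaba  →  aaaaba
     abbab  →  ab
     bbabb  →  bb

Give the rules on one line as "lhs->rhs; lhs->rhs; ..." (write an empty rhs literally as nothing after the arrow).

  | baaaaaab
  | abb
  | aaa
  | bbaaba => aba

bab->ab; bba->; bbb->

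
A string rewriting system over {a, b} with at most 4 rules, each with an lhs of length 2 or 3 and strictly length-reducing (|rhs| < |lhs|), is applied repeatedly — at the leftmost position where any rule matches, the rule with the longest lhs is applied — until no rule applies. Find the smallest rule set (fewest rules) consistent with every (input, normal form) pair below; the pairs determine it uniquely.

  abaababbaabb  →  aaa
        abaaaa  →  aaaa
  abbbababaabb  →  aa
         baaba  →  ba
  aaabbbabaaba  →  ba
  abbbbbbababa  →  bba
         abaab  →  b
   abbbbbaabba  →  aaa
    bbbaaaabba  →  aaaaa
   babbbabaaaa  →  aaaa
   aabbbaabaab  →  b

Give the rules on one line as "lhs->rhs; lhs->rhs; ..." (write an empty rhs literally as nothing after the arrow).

  | abaababbaabb => baababbaabb => aababbaabb => ababbaabb => babbaabb => baaabb => aaabb => aaa
  | abaaaa => baaaa => aaaa
  | abbbababaabb => abababaabb => bababaabb => bbabaabb => bbbaabb => bbaabb => baabb => aabb => aa
  | baaba => aaba => aba => ba

ab->b; abb->a; baa->aa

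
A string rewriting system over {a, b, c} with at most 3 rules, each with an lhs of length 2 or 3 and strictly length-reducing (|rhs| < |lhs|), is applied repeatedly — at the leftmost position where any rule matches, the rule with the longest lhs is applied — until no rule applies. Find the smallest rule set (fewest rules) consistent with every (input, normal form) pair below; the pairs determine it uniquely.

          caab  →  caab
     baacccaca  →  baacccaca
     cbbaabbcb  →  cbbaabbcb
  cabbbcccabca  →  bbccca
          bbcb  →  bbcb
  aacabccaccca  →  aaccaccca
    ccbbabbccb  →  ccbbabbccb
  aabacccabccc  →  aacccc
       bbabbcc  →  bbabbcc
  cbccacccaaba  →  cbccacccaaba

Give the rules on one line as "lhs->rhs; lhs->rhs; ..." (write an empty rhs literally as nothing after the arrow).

  | caab
  | baacccaca
  | cbbaabbcb
  | cabbbcccabca => bbcccabca => bbccca

bac->; cab->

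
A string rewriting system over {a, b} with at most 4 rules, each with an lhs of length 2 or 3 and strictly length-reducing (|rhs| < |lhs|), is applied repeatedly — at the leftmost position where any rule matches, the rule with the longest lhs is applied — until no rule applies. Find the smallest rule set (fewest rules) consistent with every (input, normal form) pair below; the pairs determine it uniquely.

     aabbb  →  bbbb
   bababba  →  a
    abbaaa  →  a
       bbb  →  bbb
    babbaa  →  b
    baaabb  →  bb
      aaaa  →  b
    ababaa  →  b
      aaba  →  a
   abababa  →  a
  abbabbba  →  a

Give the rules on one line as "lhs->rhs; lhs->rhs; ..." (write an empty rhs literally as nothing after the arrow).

aa->b; ab->b; ba->a

  | aabbb => bbbb
  | bababba => ababba => babba => abba => bba => ba => a
  | abbaaa => bbaaa => baaa => aaa => ba => a
  | bbb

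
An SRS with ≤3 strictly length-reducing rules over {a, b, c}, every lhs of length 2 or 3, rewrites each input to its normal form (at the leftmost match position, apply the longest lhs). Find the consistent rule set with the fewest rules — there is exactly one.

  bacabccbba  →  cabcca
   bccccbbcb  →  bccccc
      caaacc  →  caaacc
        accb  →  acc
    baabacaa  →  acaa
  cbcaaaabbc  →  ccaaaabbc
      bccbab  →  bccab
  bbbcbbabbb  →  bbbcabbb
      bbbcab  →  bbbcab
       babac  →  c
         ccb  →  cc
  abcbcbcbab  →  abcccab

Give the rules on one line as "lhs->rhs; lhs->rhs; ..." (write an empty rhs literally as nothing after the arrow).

ba->; cb->c

  | bacabccbba => cabccbba => cabccba => cabcca
  | bccccbbcb => bccccbcb => bcccccb => bccccc
  | caaacc
  | accb => acc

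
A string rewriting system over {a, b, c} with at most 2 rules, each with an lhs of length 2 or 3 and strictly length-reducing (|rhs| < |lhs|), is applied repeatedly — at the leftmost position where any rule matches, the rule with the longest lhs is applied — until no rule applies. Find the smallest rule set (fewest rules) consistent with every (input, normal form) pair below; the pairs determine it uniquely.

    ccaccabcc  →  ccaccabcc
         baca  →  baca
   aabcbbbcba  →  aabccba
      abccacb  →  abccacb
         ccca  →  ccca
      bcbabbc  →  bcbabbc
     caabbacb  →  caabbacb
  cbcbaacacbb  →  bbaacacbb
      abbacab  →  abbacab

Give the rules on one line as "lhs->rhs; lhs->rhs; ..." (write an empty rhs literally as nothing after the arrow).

  | ccaccabcc
  | baca
  | aabcbbbcba => aabccba
  | abccacb

bbb->; cbc->b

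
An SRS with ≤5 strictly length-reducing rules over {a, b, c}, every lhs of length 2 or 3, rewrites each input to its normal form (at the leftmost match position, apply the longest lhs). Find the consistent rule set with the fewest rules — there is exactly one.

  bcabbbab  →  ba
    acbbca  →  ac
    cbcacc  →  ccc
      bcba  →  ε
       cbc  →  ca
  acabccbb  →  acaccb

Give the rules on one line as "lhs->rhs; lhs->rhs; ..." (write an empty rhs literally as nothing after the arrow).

  | bcabbbab => aabbbab => bbbab => bbab => bab => ba
  | acbbca => acbca => acaa => ac
  | cbcacc => caacc => ccc
  | bcba => aba => aa => ε

aa->; ab->a; bb->b; bc->a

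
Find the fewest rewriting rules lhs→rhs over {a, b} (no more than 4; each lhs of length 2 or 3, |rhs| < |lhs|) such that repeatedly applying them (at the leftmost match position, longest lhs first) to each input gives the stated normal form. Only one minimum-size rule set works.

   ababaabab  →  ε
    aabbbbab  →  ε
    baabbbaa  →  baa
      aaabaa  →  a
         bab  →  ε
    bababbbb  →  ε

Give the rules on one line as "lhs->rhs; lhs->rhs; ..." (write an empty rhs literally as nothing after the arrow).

aab->bb; ab->b; bb->; bba->

  | ababaabab => babaabab => bbaabab => abab => bab => bb => ε
  | aabbbbab => bbbbbab => bbbab => bab => bb => ε
  | baabbbaa => bbbbbaa => bbbaa => baa
  | aaabaa => abbaa => bbaa => a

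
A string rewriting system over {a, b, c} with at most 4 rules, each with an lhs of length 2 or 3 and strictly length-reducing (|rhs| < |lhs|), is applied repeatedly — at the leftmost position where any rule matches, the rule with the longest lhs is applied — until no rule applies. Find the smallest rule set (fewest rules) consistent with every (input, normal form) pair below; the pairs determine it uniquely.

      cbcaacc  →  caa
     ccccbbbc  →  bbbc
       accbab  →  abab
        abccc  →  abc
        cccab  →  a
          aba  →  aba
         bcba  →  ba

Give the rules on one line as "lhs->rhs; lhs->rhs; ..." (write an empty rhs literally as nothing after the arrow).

cab->a; cb->; cc->

  | cbcaacc => caacc => caa
  | ccccbbbc => ccbbbc => bbbc
  | accbab => abab
  | abccc => abc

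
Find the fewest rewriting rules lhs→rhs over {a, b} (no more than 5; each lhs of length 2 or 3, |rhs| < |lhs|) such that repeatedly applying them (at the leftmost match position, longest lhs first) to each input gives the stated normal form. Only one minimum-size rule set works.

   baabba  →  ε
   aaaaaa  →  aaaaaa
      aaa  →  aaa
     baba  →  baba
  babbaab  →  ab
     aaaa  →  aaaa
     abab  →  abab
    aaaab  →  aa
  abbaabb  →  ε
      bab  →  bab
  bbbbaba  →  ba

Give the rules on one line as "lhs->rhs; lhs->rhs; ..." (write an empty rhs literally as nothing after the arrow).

aab->; abb->b; bb->; bba->

  | baabba => bba => ε
  | aaaaaa
  | aaa
  | baba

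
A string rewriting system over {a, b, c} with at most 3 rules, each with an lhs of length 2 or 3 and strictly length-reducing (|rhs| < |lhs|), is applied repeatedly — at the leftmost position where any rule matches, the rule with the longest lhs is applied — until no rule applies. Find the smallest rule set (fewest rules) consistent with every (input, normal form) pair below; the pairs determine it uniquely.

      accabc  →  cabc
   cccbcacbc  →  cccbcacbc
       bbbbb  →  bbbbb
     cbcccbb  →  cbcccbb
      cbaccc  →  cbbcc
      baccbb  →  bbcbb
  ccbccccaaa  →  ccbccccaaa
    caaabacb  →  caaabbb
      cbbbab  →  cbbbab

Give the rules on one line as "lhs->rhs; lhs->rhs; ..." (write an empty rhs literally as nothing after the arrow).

  | accabc => cabc
  | cccbcacbc
  | bbbbb
  | cbcccbb

acc->c; bac->bb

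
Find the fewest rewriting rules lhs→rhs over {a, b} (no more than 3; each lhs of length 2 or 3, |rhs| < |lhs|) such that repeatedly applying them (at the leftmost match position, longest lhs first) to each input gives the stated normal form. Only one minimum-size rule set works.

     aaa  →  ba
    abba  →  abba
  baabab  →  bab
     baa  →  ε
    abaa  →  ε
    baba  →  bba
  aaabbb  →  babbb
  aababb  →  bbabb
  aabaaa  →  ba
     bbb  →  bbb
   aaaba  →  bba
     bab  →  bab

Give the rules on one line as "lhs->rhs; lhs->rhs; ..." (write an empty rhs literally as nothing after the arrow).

  | aaa => ba
  | abba
  | baabab => bab
  | baa => ε

aa->b; aba->ba; baa->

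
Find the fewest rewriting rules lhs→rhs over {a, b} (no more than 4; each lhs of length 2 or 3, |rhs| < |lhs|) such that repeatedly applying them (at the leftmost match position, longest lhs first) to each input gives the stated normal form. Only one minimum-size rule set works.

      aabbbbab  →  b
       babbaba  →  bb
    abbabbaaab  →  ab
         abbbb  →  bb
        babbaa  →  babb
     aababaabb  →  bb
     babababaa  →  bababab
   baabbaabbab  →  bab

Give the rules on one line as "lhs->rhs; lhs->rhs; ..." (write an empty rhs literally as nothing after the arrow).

  | aabbbbab => bbbbab => abbab => abbb => aab => b
  | babbaba => babbba => baaba => bba => bb
  | abbabbaaab => abbbbaaab => aabbaaab => bbaaab => bbaab => bbab => bbb => ab
  | abbbb => aabb => bb

aa->; bba->bb; bbb->ab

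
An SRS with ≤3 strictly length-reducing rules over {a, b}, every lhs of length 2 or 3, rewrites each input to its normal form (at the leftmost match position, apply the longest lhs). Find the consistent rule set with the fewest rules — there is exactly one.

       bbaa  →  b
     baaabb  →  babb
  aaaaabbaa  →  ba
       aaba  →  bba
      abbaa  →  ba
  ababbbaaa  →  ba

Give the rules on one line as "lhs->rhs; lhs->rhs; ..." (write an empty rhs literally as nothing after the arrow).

  | bbaa => baa => aa => b
  | baaabb => aaabb => babb
  | aaaaabbaa => baaabbaa => aaabbaa => babbaa => babaa => baaa => aaa => ba
  | aaba => bba

aa->b; baa->aa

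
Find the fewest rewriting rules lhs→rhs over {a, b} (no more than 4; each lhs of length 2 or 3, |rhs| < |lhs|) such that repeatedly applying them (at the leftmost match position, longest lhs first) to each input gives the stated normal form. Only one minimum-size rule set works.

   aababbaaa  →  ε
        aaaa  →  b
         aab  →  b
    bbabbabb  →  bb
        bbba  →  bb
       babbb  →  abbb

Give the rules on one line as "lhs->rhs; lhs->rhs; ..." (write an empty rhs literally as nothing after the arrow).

  | aababbaaa => babbaaa => abbaaa => abaa => aa => ε
  | aaaa => bba => b
  | aab => b
  | bbabbabb => babbabb => abbabb => ababb => aabb => bb

aa->; aaa->bb; ba->; bab->ab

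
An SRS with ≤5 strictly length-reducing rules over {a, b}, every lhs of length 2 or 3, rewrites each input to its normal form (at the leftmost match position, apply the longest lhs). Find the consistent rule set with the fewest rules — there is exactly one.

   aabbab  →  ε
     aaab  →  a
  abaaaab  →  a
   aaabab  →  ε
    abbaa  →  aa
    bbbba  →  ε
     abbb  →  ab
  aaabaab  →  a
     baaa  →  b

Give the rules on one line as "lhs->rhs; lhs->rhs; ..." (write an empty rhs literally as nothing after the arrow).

  | aabbab => bab => bb => ε
  | aaab => a
  | abaaaab => abaaab => abaab => abab => abb => a
  | aaabab => aab => ε

aab->; ba->b; bb->; bba->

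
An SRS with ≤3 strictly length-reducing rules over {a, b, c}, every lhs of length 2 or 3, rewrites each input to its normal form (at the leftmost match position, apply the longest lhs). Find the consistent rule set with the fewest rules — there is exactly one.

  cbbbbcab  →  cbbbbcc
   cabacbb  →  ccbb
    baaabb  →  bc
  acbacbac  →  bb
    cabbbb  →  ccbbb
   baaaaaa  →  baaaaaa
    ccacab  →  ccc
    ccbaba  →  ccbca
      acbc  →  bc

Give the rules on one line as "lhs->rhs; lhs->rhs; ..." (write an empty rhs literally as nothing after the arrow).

  | cbbbbcab => cbbbbcc
  | cabacbb => ccacbb => ccbb
  | baaabb => baacb => bab => bc
  | acbacbac => bacbac => bbac => bb

ab->c; ac->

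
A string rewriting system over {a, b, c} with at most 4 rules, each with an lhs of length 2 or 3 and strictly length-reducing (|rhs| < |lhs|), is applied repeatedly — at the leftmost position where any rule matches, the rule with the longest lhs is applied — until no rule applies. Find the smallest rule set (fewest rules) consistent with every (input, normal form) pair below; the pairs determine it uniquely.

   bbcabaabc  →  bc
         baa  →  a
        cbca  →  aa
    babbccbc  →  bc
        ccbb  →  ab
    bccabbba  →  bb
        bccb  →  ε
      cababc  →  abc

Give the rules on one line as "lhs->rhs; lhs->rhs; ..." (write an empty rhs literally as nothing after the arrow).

  | bbcabaabc => bbabaabc => bbaabc => babc => bc
  | baa => a
  | cbca => aca => aa
  | babbccbc => bbccbc => bbcac => bbac => bc

ba->; ca->a; cb->a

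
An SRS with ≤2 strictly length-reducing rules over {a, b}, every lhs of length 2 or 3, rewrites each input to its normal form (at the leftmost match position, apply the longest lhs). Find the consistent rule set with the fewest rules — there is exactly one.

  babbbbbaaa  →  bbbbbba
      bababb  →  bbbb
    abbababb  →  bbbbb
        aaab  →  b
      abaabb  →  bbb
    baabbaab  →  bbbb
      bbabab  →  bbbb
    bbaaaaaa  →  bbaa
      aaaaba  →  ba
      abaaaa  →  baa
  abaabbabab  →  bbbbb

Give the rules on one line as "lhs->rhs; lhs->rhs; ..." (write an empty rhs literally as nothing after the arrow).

aaa->a; ab->b

  | babbbbbaaa => bbbbbbaaa => bbbbbba
  | bababb => bbabb => bbbb
  | abbababb => bbababb => bbbabb => bbbbb
  | aaab => ab => b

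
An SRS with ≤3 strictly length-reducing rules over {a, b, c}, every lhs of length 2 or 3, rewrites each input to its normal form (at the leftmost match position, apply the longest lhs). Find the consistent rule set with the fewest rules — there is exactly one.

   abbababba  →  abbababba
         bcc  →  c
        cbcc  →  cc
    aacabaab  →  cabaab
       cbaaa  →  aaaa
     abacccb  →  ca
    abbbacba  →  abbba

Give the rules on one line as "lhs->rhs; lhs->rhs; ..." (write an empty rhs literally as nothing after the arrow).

ac->c; bc->; cb->a

  | abbababba
  | bcc => c
  | cbcc => acc => cc
  | aacabaab => acabaab => cabaab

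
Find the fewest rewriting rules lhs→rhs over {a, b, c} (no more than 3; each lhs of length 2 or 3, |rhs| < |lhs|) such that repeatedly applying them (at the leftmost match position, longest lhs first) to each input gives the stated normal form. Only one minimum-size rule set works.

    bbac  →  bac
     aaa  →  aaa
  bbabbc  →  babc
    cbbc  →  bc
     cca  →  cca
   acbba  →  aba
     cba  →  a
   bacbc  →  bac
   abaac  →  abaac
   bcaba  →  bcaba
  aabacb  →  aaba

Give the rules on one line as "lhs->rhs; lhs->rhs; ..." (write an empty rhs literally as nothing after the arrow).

  | bbac => bac
  | aaa
  | bbabbc => babbc => babc
  | cbbc => bc

bb->b; cb->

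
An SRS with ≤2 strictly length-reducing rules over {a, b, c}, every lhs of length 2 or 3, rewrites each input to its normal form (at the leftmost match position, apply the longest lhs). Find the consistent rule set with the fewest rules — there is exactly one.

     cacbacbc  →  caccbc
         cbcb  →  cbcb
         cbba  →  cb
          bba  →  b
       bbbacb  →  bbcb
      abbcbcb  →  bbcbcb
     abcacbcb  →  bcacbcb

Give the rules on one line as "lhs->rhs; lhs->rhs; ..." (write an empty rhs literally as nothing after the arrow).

  | cacbacbc => caccbc
  | cbcb
  | cbba => cb
  | bba => b

ab->b; ba->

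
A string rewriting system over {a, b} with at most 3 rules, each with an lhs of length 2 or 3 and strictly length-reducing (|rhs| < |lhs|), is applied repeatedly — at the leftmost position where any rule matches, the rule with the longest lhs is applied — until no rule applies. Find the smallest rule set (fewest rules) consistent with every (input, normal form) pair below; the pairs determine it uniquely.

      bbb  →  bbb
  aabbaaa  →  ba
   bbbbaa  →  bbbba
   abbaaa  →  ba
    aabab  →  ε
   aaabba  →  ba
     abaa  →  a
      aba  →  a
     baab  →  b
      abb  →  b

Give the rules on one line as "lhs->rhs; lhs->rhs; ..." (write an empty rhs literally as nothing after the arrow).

  | bbb
  | aabbaaa => abbaaa => baaa => baa => ba
  | bbbbaa => bbbba
  | abbaaa => baaa => baa => ba

aa->a; ab->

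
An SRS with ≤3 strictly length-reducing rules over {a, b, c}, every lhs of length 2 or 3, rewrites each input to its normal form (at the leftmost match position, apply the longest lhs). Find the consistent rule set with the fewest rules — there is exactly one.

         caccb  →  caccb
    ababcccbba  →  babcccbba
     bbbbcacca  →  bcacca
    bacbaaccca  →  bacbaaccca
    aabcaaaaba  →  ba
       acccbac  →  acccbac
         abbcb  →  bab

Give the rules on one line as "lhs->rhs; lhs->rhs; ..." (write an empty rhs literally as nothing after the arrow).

  | caccb
  | ababcccbba => babcccbba
  | bbbbcacca => bcacca
  | bacbaaccca

aba->ba; bbb->; bcb->ab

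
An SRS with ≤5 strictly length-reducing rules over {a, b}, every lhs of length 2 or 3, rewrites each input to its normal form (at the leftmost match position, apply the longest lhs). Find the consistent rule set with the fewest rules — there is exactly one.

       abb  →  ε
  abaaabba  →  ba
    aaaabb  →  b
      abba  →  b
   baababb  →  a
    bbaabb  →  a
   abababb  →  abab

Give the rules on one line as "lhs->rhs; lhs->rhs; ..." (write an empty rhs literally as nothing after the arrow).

aa->; aaa->b; bb->a; bbb->a

  | abb => aa => ε
  | abaaabba => abbbba => aaba => ba
  | aaaabb => babb => baa => b
  | abba => aaa => b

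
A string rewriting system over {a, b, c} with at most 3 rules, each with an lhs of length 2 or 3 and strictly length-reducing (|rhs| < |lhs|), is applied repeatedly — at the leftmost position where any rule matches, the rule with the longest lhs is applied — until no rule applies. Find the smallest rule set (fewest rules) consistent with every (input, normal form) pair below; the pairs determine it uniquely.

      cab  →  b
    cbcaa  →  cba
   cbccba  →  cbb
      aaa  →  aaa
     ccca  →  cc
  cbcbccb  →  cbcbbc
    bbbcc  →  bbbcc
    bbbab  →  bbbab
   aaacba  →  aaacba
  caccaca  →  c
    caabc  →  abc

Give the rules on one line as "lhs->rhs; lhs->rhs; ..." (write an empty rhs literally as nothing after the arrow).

  | cab => b
  | cbcaa => cba
  | cbccba => cbbca => cbb
  | aaa

ca->; ccb->bc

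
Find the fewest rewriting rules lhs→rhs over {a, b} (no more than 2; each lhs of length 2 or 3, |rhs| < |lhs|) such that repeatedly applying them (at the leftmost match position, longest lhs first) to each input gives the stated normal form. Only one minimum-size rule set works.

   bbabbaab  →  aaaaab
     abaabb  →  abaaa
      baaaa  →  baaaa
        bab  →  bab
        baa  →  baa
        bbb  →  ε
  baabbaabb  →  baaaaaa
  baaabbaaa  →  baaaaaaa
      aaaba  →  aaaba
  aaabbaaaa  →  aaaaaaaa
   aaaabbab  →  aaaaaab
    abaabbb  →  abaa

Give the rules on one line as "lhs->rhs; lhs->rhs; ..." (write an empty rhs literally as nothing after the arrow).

bb->a; bbb->

  | bbabbaab => aabbaab => aaaaab
  | abaabb => abaaa
  | baaaa
  | bab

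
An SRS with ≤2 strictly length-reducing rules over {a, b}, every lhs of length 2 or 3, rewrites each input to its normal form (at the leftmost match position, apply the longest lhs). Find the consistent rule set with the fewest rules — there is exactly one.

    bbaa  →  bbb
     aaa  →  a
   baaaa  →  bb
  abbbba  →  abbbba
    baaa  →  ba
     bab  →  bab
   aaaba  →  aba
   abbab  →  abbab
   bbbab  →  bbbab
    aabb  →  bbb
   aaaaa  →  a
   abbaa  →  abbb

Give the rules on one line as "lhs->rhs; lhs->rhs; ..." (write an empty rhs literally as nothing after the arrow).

  | bbaa => bbb
  | aaa => a
  | baaaa => baa => bb
  | abbbba

aa->b; aaa->a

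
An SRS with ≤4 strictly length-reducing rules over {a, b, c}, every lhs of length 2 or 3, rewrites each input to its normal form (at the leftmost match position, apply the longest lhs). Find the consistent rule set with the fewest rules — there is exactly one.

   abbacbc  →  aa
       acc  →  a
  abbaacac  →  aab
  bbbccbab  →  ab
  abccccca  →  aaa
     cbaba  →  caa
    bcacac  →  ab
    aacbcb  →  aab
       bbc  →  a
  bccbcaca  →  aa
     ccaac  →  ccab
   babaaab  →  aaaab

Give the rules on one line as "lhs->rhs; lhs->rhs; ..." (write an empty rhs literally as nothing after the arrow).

ac->b; ba->a; bc->a

  | abbacbc => abacbc => aacbc => abbc => aba => aa
  | acc => bc => a
  | abbaacac => abaacac => aaacac => aabac => aaac => aab
  | bbbccbab => bbacbab => bacbab => acbab => bbab => bab => ab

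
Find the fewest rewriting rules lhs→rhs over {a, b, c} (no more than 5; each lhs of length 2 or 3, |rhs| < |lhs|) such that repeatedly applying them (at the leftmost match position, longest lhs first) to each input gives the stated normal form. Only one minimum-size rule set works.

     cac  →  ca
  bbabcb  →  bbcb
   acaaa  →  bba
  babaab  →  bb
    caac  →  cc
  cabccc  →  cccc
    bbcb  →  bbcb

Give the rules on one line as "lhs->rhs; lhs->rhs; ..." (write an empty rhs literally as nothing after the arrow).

aa->; aaa->bb; ab->; ac->a

  | cac => ca
  | bbabcb => bbcb
  | acaaa => aaaa => bba
  | babaab => baab => bb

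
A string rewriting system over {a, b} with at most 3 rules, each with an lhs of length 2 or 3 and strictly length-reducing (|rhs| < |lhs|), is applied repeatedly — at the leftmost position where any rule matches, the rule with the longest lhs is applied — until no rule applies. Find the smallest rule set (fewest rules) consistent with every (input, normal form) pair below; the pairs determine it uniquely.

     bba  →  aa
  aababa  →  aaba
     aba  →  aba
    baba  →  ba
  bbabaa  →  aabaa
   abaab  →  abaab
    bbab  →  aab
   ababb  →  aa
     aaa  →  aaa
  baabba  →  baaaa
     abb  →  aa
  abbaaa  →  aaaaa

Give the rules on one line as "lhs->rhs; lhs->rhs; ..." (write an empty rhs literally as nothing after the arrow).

bab->b; bb->a

  | bba => aa
  | aababa => aaba
  | aba
  | baba => ba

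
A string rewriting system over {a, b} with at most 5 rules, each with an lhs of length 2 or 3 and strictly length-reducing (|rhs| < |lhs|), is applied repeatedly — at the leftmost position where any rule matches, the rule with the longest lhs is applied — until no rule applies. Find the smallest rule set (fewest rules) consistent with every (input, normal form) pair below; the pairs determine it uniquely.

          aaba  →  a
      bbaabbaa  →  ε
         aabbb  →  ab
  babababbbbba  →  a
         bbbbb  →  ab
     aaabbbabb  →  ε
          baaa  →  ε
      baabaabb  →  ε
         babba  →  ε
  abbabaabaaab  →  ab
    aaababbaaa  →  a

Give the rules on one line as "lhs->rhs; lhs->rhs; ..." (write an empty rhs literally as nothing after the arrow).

aa->; aab->ab; ba->; bb->a

  | aaba => aba => a
  | bbaabbaa => aaabbaa => abbaa => aaaa => aa => ε
  | aabbb => abbb => aab => ab
  | babababbbbba => bababbbbba => babbbbba => bbbbba => abbba => aaba => aba => a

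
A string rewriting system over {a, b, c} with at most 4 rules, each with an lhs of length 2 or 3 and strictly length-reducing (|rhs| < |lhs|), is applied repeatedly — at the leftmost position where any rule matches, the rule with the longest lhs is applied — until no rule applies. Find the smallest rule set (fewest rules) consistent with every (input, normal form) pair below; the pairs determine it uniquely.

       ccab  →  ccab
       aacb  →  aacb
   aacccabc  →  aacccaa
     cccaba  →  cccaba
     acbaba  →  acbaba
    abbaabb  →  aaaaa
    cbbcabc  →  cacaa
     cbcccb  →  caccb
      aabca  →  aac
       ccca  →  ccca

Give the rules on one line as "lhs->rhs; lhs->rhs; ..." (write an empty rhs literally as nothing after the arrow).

bb->a; bc->a; bca->c

  | ccab
  | aacb
  | aacccabc => aacccaa
  | cccaba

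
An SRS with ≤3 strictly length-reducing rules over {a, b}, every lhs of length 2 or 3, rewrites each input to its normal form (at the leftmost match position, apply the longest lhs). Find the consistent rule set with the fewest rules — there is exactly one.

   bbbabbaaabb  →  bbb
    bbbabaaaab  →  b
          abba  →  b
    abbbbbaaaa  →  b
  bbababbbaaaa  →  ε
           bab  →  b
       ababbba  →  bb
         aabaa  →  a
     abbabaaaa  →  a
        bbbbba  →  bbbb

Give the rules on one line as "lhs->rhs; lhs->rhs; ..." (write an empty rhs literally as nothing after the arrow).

  | bbbabbaaabb => bbbbaaabb => bbbaabb => bbabb => bbb
  | bbbabaaaab => bbbaaaab => bbaaab => baab => ab => b
  | abba => bba => b
  | abbbbbaaaa => bbbbbaaaa => bbbbaaa => bbbaa => bba => b

aa->a; ab->b; ba->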